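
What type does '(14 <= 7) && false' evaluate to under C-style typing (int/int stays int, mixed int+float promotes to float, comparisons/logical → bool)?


Operand types: bool && bool
Rule: logical operators take bool operands and yield bool
Result type: bool


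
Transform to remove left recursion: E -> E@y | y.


Left-recursive alternatives: E@y; non-recursive: y
Introduce E': E -> yE', E' -> @yE' | ε


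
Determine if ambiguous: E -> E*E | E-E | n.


'n*n-n' has two parse trees (no precedence encoded between * and -)
Ambiguous


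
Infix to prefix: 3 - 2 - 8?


left-to-right (same/higher precedence on left): tree is (- (- 3 2) 8)
Prefix: - - 3 2 8


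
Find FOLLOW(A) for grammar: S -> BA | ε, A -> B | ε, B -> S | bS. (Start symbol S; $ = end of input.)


$ ∈ FOLLOW(S). For each A -> αBβ: add FIRST(β)\{ε} to FOLLOW(B); if β nullable, add FOLLOW(A).
FOLLOW(A) = {$, b}


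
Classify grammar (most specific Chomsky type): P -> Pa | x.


Left-linear: every RHS is a terminal or one nonterminal followed by a terminal
Classification: Type 3 (Regular)


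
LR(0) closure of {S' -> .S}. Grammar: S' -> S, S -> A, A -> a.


Start: S' -> .S
For each item with dot before a nonterminal B, add B -> .γ for every B-production
Closure: [S' -> .S, S -> .A, A -> .a]


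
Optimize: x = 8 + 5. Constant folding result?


8 + 5 = 13 at compile time
Optimized: x = 13


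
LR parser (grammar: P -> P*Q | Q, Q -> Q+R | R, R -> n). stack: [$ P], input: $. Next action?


start symbol P on stack, input exhausted
Action: accept


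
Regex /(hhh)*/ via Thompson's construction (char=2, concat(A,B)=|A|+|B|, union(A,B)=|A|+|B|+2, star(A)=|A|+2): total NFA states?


Syntax tree has 3 char leaf(s), 0 union(s), 1 star(s)
chars contribute 3×2 = 6; each union adds +2; each star adds +2
Total: 6 + 0 + 2 = 8 states


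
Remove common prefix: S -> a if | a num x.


Common prefix: 'a'
Factored: S -> a S', S' -> if | num x


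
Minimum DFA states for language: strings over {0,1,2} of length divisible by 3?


Track length mod 3: states 0..2, accept at 0
Minimal DFA: 3 states


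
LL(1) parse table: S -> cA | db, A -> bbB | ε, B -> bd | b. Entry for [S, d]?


For [S, d]: 'd' ∈ FIRST(db)
Entry: S -> db


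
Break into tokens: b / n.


Scan left to right, longest-match per lexeme
Tokens: ID(b), OP(/), ID(n)


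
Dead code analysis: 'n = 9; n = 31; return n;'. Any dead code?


first assignment to n is overwritten before any read
Dead: 'n = 9'


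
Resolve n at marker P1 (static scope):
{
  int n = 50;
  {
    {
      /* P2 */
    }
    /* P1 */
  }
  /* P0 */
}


P1's block does not declare n; resolves to the enclosing declaration at depth 0
n = 50


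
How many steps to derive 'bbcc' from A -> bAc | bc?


Derivation: A => bAc => bbcc
Steps: 2


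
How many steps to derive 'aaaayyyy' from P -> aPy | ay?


Derivation: P => aPy => aaPyy => aaaPyyy => aaaayyyy
Steps: 4


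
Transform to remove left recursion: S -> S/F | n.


Left-recursive alternatives: S/F; non-recursive: n
Introduce S': S -> nS', S' -> /FS' | ε


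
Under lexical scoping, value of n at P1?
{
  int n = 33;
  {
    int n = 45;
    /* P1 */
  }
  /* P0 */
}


n declared in the same block as P1
n = 45


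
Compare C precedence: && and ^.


'^' is bitwise XOR (level 4); '&&' is logical AND (level 2)
Higher level binds tighter
'^' has higher precedence than '&&'


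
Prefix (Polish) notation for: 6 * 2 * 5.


left-to-right (same/higher precedence on left): tree is (* (* 6 2) 5)
Prefix: * * 6 2 5


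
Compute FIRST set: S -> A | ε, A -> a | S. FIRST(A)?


Per alternative of A: FIRST(a) = {a}; FIRST(S) = {a, ε}
FIRST(A) = {a, ε}


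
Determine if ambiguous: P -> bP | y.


right-linear, alternatives start with distinct terminals 'b' vs 'y': unique leftmost derivation
Unambiguous


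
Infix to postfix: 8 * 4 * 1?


Left to right (same or higher precedence on left)
Postfix: 8 4 * 1 *


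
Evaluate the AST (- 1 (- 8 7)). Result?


Evaluate inner: (- 8 7) = 1
Evaluate root: (- 1 1) = 0
Result: 0


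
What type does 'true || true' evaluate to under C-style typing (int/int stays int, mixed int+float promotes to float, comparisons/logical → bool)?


Operand types: bool || bool
Rule: logical operators take bool operands and yield bool
Result type: bool


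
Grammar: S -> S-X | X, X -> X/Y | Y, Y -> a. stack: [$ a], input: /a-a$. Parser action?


'a' on top is the handle for Y -> a
Action: reduce (Y -> a)


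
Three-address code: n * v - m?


Break into single-operator statements:
t1 = n * v
t2 = t1 - m


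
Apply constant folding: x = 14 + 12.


14 + 12 = 26 at compile time
Optimized: x = 26


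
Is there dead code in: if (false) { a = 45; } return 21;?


condition is constant false, so the whole block is unreachable
Dead: 'if (false) { a = 45; }'


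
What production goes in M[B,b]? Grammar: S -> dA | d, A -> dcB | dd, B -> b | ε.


For [B, b]: 'b' ∈ FIRST(b)
Entry: B -> b


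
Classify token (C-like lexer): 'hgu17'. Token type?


Pattern: letter/underscore followed by alphanumerics, not a keyword
Type: IDENTIFIER


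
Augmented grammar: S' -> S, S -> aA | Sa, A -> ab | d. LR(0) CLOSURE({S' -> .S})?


Start: S' -> .S
For each item with dot before a nonterminal B, add B -> .γ for every B-production
Closure: [S' -> .S, S -> .aA, S -> .Sa]


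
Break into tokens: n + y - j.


Scan left to right, longest-match per lexeme
Tokens: ID(n), OP(+), ID(y), OP(-), ID(j)


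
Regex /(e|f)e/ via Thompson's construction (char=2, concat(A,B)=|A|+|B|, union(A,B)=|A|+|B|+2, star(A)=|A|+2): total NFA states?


Syntax tree has 3 char leaf(s), 1 union(s), 0 star(s)
chars contribute 3×2 = 6; each union adds +2; each star adds +2
Total: 6 + 2 + 0 = 8 states


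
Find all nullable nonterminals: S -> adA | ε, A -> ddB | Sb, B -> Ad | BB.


A nonterminal is nullable iff some alternative derives ε (directly, or every symbol in it is nullable)
Nullable: {S}


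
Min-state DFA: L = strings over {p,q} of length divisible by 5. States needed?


Track length mod 5: states 0..4, accept at 0
Minimal DFA: 5 states


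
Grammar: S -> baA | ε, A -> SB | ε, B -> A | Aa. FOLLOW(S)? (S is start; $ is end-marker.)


$ ∈ FOLLOW(S). For each A -> αBβ: add FIRST(β)\{ε} to FOLLOW(B); if β nullable, add FOLLOW(A).
FOLLOW(S) = {$, a, b}


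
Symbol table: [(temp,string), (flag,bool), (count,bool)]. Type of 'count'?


Lookup 'count' → type bool


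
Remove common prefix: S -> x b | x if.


Common prefix: 'x'
Factored: S -> x S', S' -> b | if


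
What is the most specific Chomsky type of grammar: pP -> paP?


LHS has context (more than one symbol) and |LHS| ≤ |RHS|
Classification: Type 1 (Context-Sensitive)


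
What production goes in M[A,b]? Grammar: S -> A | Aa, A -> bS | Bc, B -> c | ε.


For [A, b]: 'b' ∈ FIRST(bS)
Entry: A -> bS


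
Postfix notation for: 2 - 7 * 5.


* has higher precedence, evaluate 7*5 first
Postfix: 2 7 5 * -


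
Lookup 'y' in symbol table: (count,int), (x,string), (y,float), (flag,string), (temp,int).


Lookup 'y' → type float


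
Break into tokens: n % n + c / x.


Scan left to right, longest-match per lexeme
Tokens: ID(n), OP(%), ID(n), OP(+), ID(c), OP(/), ID(x)


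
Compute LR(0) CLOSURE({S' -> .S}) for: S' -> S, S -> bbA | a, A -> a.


Start: S' -> .S
For each item with dot before a nonterminal B, add B -> .γ for every B-production
Closure: [S' -> .S, S -> .bbA, S -> .a]


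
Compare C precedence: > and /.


'/' is multiplicative (level 10); '>' is relational (level 7)
Higher level binds tighter
'/' has higher precedence than '>'


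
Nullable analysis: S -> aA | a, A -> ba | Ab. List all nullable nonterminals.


A nonterminal is nullable iff some alternative derives ε (directly, or every symbol in it is nullable)
Nullable: {}


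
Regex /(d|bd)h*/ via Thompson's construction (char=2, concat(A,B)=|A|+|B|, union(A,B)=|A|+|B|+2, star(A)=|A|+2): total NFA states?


Syntax tree has 4 char leaf(s), 1 union(s), 1 star(s)
chars contribute 4×2 = 8; each union adds +2; each star adds +2
Total: 8 + 2 + 2 = 12 states


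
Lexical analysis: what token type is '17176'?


Pattern: digits only
Type: INTEGER_LITERAL


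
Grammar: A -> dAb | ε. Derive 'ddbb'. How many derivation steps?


Derivation: A => dAb => ddAbb => ddbb
Steps: 3


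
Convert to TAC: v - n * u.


Break into single-operator statements:
t1 = n * u
t2 = v - t1


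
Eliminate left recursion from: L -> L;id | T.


Left-recursive alternatives: L;id; non-recursive: T
Introduce L': L -> TL', L' -> ;idL' | ε


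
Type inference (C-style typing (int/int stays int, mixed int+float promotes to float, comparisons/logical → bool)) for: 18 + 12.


Operand types: int + int
Rule: mixed int/float promotes to float; int/int stays int
Result type: int


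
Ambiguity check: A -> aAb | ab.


balanced a^n…b^n: each string has a unique parse
Unambiguous


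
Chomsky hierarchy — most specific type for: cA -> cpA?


LHS has context (more than one symbol) and |LHS| ≤ |RHS|
Classification: Type 1 (Context-Sensitive)


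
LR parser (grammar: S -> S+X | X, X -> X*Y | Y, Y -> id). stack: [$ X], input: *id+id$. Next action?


shift '*' to continue X -> X*Y
Action: shift


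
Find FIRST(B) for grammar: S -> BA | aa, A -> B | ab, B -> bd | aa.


Per alternative of B: FIRST(bd) = {b}; FIRST(aa) = {a}
FIRST(B) = {a, b}


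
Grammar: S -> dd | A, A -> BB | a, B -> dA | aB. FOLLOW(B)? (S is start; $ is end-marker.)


$ ∈ FOLLOW(S). For each A -> αBβ: add FIRST(β)\{ε} to FOLLOW(B); if β nullable, add FOLLOW(A).
FOLLOW(B) = {$, a, d}


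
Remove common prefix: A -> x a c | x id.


Common prefix: 'x'
Factored: A -> x A', A' -> a c | id


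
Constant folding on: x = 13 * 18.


13 * 18 = 234 at compile time
Optimized: x = 234


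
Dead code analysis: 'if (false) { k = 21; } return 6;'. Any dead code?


condition is constant false, so the whole block is unreachable
Dead: 'if (false) { k = 21; }'


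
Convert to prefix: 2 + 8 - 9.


left-to-right (same/higher precedence on left): tree is (- (+ 2 8) 9)
Prefix: - + 2 8 9


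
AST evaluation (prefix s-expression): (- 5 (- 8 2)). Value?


Evaluate inner: (- 8 2) = 6
Evaluate root: (- 5 6) = -1
Result: -1


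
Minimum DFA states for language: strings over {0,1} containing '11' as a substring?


KMP-style automaton: 2 progress states + 1 absorbing accept = 3
Minimal DFA: 3 states


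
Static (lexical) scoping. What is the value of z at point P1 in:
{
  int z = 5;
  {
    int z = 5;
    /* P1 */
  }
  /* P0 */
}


z declared in the same block as P1
z = 5


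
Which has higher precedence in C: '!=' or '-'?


'-' is additive (level 9); '!=' is equality (level 6)
Higher level binds tighter
'-' has higher precedence than '!='


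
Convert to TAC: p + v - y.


Break into single-operator statements:
t1 = p + v
t2 = t1 - y


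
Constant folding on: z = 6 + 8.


6 + 8 = 14 at compile time
Optimized: z = 14


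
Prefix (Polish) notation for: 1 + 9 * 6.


'*' binds tighter: tree is (+ 1 (* 9 6))
Prefix: + 1 * 9 6


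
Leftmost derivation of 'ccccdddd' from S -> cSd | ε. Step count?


Derivation: S => cSd => ccSdd => cccSddd => ccccSdddd => ccccdddd
Steps: 5


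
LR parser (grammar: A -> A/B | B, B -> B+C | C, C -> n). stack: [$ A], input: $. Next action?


start symbol A on stack, input exhausted
Action: accept


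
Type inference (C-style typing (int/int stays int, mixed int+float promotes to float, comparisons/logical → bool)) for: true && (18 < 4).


Operand types: bool && bool
Rule: logical operators take bool operands and yield bool
Result type: bool


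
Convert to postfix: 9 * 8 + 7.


Left to right (same or higher precedence on left)
Postfix: 9 8 * 7 +


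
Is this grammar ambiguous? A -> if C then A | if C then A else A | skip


dangling else: 'if C then if C then skip else skip' parses two ways
Ambiguous


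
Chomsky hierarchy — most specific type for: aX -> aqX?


LHS has context (more than one symbol) and |LHS| ≤ |RHS|
Classification: Type 1 (Context-Sensitive)


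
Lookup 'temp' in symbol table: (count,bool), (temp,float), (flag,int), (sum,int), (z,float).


Lookup 'temp' → type float


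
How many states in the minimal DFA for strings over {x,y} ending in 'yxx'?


Track the longest suffix of input matching a prefix of 'yxx': 4 classes (prefixes of length 0..3)
Minimal DFA: 4 states


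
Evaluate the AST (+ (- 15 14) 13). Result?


Evaluate inner: (- 15 14) = 1
Evaluate root: (+ 1 13) = 14
Result: 14


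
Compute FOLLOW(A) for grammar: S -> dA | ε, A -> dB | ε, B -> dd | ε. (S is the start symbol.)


$ ∈ FOLLOW(S). For each A -> αBβ: add FIRST(β)\{ε} to FOLLOW(B); if β nullable, add FOLLOW(A).
FOLLOW(A) = {$}


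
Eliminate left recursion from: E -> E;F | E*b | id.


Left-recursive alternatives: E;F, E*b; non-recursive: id
Introduce E': E -> idE', E' -> ;FE' | *bE' | ε


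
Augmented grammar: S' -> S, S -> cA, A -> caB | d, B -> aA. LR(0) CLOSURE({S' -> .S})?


Start: S' -> .S
For each item with dot before a nonterminal B, add B -> .γ for every B-production
Closure: [S' -> .S, S -> .cA]


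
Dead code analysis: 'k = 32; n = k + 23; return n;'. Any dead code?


k is read by n's definition; n is returned
No dead code


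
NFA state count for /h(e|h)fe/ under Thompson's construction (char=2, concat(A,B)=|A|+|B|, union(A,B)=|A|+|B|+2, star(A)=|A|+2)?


Syntax tree has 5 char leaf(s), 1 union(s), 0 star(s)
chars contribute 5×2 = 10; each union adds +2; each star adds +2
Total: 10 + 2 + 0 = 12 states


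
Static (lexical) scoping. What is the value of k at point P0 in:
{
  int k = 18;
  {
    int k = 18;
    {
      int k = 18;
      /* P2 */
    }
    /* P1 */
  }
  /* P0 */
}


k declared in the same block as P0
k = 18


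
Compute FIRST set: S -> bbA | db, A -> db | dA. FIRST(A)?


Per alternative of A: FIRST(db) = {d}; FIRST(dA) = {d}
FIRST(A) = {d}


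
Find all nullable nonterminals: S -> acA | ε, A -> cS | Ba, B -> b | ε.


A nonterminal is nullable iff some alternative derives ε (directly, or every symbol in it is nullable)
Nullable: {B, S}


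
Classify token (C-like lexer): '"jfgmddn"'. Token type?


Pattern: double-quoted sequence
Type: STRING_LITERAL


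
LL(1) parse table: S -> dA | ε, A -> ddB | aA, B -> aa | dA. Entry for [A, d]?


For [A, d]: 'd' ∈ FIRST(ddB)
Entry: A -> ddB


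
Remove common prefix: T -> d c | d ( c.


Common prefix: 'd'
Factored: T -> d T', T' -> c | ( c


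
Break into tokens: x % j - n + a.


Scan left to right, longest-match per lexeme
Tokens: ID(x), OP(%), ID(j), OP(-), ID(n), OP(+), ID(a)


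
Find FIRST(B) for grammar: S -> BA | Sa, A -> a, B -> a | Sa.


Per alternative of B: FIRST(a) = {a}; FIRST(Sa) = {a}
FIRST(B) = {a}


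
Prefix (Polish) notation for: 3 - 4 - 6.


left-to-right (same/higher precedence on left): tree is (- (- 3 4) 6)
Prefix: - - 3 4 6


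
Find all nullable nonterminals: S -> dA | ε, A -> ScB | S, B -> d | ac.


A nonterminal is nullable iff some alternative derives ε (directly, or every symbol in it is nullable)
Nullable: {A, S}


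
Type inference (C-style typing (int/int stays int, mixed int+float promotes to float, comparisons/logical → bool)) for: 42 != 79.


Operand types: int != int
Rule: comparison yields bool
Result type: bool


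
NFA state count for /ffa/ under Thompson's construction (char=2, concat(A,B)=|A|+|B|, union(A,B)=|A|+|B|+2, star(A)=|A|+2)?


Syntax tree has 3 char leaf(s), 0 union(s), 0 star(s)
chars contribute 3×2 = 6; each union adds +2; each star adds +2
Total: 6 + 0 + 0 = 6 states


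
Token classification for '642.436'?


Pattern: digits with a decimal point
Type: FLOAT_LITERAL


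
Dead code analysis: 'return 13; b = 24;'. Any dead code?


statement follows a return and is unreachable
Dead: 'b = 24'


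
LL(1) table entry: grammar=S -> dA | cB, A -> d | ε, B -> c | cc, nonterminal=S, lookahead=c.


For [S, c]: 'c' ∈ FIRST(cB)
Entry: S -> cB


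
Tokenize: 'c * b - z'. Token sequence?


Scan left to right, longest-match per lexeme
Tokens: ID(c), OP(*), ID(b), OP(-), ID(z)


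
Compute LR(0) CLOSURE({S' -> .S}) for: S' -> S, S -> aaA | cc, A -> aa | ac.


Start: S' -> .S
For each item with dot before a nonterminal B, add B -> .γ for every B-production
Closure: [S' -> .S, S -> .aaA, S -> .cc]


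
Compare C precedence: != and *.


'*' is multiplicative (level 10); '!=' is equality (level 6)
Higher level binds tighter
'*' has higher precedence than '!='


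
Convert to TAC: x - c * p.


Break into single-operator statements:
t1 = c * p
t2 = x - t1


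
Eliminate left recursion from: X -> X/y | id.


Left-recursive alternatives: X/y; non-recursive: id
Introduce X': X -> idX', X' -> /yX' | ε


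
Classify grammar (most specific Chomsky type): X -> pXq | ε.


Single nonterminal LHS, but p^n q^n is not regular
Classification: Type 2 (Context-Free)


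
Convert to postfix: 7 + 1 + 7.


Left to right (same or higher precedence on left)
Postfix: 7 1 + 7 +


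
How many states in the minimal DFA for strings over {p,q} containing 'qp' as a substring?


KMP-style automaton: 2 progress states + 1 absorbing accept = 3
Minimal DFA: 3 states


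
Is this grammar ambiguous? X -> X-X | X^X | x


'x-x^x' has two parse trees (no precedence encoded between - and ^)
Ambiguous


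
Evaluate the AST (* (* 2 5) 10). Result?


Evaluate inner: (* 2 5) = 10
Evaluate root: (* 10 10) = 100
Result: 100


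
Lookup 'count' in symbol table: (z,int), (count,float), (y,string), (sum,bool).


Lookup 'count' → type float


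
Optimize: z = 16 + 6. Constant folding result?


16 + 6 = 22 at compile time
Optimized: z = 22


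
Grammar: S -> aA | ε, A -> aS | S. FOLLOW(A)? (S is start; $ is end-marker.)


$ ∈ FOLLOW(S). For each A -> αBβ: add FIRST(β)\{ε} to FOLLOW(B); if β nullable, add FOLLOW(A).
FOLLOW(A) = {$}


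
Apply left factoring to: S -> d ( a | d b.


Common prefix: 'd'
Factored: S -> d S', S' -> ( a | b


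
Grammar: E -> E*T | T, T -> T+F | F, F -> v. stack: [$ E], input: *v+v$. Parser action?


shift '*' to continue E -> E*T
Action: shift


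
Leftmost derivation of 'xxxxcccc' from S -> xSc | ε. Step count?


Derivation: S => xSc => xxScc => xxxSccc => xxxxScccc => xxxxcccc
Steps: 5


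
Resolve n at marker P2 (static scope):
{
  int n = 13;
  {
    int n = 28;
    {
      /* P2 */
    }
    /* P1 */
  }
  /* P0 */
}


P2's block does not declare n; resolves to the enclosing declaration at depth 1
n = 28


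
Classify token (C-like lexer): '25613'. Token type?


Pattern: digits only
Type: INTEGER_LITERAL


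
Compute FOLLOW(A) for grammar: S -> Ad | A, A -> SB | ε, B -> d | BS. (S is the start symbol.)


$ ∈ FOLLOW(S). For each A -> αBβ: add FIRST(β)\{ε} to FOLLOW(B); if β nullable, add FOLLOW(A).
FOLLOW(A) = {$, d}


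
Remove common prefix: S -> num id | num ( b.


Common prefix: 'num'
Factored: S -> num S', S' -> id | ( b


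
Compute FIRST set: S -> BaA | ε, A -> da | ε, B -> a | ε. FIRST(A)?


Per alternative of A: FIRST(da) = {d}; FIRST(ε) = {ε}
FIRST(A) = {d, ε}


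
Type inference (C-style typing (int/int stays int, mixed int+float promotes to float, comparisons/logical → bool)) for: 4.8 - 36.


Operand types: float - int
Rule: mixed int/float promotes to float; int/int stays int
Result type: float


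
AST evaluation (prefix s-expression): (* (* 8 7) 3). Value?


Evaluate inner: (* 8 7) = 56
Evaluate root: (* 56 3) = 168
Result: 168


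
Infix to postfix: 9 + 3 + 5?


Left to right (same or higher precedence on left)
Postfix: 9 3 + 5 +


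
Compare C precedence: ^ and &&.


'^' is bitwise XOR (level 4); '&&' is logical AND (level 2)
Higher level binds tighter
'^' has higher precedence than '&&'


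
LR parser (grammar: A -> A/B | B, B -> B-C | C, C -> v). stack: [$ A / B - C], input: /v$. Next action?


handle 'B-C' on top
Action: reduce (B -> B-C)


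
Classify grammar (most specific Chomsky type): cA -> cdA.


LHS has context (more than one symbol) and |LHS| ≤ |RHS|
Classification: Type 1 (Context-Sensitive)


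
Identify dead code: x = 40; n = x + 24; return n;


x is read by n's definition; n is returned
No dead code


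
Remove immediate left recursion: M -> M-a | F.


Left-recursive alternatives: M-a; non-recursive: F
Introduce M': M -> FM', M' -> -aM' | ε


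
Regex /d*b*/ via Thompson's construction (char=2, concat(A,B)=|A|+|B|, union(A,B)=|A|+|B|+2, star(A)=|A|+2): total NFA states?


Syntax tree has 2 char leaf(s), 0 union(s), 2 star(s)
chars contribute 2×2 = 4; each union adds +2; each star adds +2
Total: 4 + 0 + 4 = 8 states


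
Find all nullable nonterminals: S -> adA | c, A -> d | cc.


A nonterminal is nullable iff some alternative derives ε (directly, or every symbol in it is nullable)
Nullable: {}


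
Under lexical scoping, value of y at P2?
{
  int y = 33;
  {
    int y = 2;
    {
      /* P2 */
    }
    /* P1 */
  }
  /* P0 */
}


P2's block does not declare y; resolves to the enclosing declaration at depth 1
y = 2


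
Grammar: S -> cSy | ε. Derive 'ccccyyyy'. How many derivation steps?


Derivation: S => cSy => ccSyy => cccSyyy => ccccSyyyy => ccccyyyy
Steps: 5


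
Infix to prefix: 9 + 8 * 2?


'*' binds tighter: tree is (+ 9 (* 8 2))
Prefix: + 9 * 8 2


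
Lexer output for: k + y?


Scan left to right, longest-match per lexeme
Tokens: ID(k), OP(+), ID(y)


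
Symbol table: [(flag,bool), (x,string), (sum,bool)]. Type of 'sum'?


Lookup 'sum' → type bool


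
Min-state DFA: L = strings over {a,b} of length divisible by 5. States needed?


Track length mod 5: states 0..4, accept at 0
Minimal DFA: 5 states


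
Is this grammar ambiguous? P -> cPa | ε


balanced c^n…a^n: each string has a unique parse
Unambiguous


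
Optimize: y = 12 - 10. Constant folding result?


12 - 10 = 2 at compile time
Optimized: y = 2


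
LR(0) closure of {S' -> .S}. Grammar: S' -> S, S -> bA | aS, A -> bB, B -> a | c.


Start: S' -> .S
For each item with dot before a nonterminal B, add B -> .γ for every B-production
Closure: [S' -> .S, S -> .bA, S -> .aS]


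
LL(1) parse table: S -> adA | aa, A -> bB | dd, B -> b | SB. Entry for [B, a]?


For [B, a]: 'a' ∈ FIRST(SB)
Entry: B -> SB


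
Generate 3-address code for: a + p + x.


Break into single-operator statements:
t1 = a + p
t2 = t1 + x


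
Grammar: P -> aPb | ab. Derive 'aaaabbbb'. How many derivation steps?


Derivation: P => aPb => aaPbb => aaaPbbb => aaaabbbb
Steps: 4


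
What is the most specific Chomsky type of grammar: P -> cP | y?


Right-linear: every RHS is a terminal or a terminal followed by one nonterminal
Classification: Type 3 (Regular)


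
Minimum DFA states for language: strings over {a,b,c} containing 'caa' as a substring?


KMP-style automaton: 3 progress states + 1 absorbing accept = 4
Minimal DFA: 4 states


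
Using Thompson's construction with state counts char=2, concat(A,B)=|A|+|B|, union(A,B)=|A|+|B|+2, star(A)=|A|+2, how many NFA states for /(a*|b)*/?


Syntax tree has 2 char leaf(s), 1 union(s), 2 star(s)
chars contribute 2×2 = 4; each union adds +2; each star adds +2
Total: 4 + 2 + 4 = 10 states


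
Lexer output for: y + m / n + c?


Scan left to right, longest-match per lexeme
Tokens: ID(y), OP(+), ID(m), OP(/), ID(n), OP(+), ID(c)


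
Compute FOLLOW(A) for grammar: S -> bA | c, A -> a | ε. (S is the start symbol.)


$ ∈ FOLLOW(S). For each A -> αBβ: add FIRST(β)\{ε} to FOLLOW(B); if β nullable, add FOLLOW(A).
FOLLOW(A) = {$}


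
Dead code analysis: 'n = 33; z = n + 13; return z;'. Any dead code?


n is read by z's definition; z is returned
No dead code


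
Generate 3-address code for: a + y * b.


Break into single-operator statements:
t1 = y * b
t2 = a + t1


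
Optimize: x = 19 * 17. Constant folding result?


19 * 17 = 323 at compile time
Optimized: x = 323


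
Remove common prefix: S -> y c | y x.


Common prefix: 'y'
Factored: S -> y S', S' -> c | x


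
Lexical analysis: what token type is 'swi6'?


Pattern: letter/underscore followed by alphanumerics, not a keyword
Type: IDENTIFIER


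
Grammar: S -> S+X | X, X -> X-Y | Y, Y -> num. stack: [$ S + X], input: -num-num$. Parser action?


'-' can extend X; shift to build X -> X-Y
Action: shift


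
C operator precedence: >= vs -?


'-' is additive (level 9); '>=' is relational (level 7)
Higher level binds tighter
'-' has higher precedence than '>='


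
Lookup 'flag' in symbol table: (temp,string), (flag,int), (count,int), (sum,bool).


Lookup 'flag' → type int


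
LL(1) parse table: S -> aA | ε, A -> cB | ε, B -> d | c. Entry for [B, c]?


For [B, c]: 'c' ∈ FIRST(c)
Entry: B -> c


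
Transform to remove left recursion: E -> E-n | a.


Left-recursive alternatives: E-n; non-recursive: a
Introduce E': E -> aE', E' -> -nE' | ε


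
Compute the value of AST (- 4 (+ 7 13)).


Evaluate inner: (+ 7 13) = 20
Evaluate root: (- 4 20) = -16
Result: -16


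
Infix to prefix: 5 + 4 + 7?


left-to-right (same/higher precedence on left): tree is (+ (+ 5 4) 7)
Prefix: + + 5 4 7


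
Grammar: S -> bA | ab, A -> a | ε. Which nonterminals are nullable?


A nonterminal is nullable iff some alternative derives ε (directly, or every symbol in it is nullable)
Nullable: {A}


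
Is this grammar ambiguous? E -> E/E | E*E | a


'a/a*a' has two parse trees (no precedence encoded between / and *)
Ambiguous


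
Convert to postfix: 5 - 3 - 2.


Left to right (same or higher precedence on left)
Postfix: 5 3 - 2 -


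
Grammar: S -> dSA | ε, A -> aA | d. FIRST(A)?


Per alternative of A: FIRST(aA) = {a}; FIRST(d) = {d}
FIRST(A) = {a, d}


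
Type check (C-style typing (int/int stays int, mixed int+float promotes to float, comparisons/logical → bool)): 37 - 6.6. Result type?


Operand types: int - float
Rule: mixed int/float promotes to float; int/int stays int
Result type: float


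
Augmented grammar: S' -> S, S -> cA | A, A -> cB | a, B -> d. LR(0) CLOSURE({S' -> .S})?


Start: S' -> .S
For each item with dot before a nonterminal B, add B -> .γ for every B-production
Closure: [S' -> .S, S -> .cA, S -> .A, A -> .cB, A -> .a]


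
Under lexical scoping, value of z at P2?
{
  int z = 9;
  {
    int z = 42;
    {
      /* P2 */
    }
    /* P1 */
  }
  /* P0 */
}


P2's block does not declare z; resolves to the enclosing declaration at depth 1
z = 42


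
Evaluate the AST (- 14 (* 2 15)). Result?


Evaluate inner: (* 2 15) = 30
Evaluate root: (- 14 30) = -16
Result: -16


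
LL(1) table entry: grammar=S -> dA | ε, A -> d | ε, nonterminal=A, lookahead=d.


For [A, d]: 'd' ∈ FIRST(d)
Entry: A -> d


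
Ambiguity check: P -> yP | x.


right-linear, alternatives start with distinct terminals 'y' vs 'x': unique leftmost derivation
Unambiguous


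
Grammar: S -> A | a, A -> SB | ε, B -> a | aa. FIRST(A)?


Per alternative of A: FIRST(SB) = {a}; FIRST(ε) = {ε}
FIRST(A) = {a, ε}


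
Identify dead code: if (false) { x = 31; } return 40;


condition is constant false, so the whole block is unreachable
Dead: 'if (false) { x = 31; }'


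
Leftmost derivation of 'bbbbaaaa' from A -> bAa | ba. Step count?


Derivation: A => bAa => bbAaa => bbbAaaa => bbbbaaaa
Steps: 4


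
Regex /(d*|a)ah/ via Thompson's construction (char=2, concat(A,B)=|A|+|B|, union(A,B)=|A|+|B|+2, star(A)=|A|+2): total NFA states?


Syntax tree has 4 char leaf(s), 1 union(s), 1 star(s)
chars contribute 4×2 = 8; each union adds +2; each star adds +2
Total: 8 + 2 + 2 = 12 states


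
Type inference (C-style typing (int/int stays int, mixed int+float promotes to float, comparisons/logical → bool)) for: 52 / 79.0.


Operand types: int / float
Rule: mixed int/float promotes to float; int/int stays int
Result type: float


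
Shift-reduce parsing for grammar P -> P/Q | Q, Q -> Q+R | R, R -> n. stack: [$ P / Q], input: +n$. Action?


'+' can extend Q; shift to build Q -> Q+R
Action: shift


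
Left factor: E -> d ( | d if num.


Common prefix: 'd'
Factored: E -> d E', E' -> ( | if num


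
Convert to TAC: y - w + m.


Break into single-operator statements:
t1 = y - w
t2 = t1 + m


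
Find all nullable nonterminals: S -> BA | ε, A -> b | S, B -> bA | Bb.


A nonterminal is nullable iff some alternative derives ε (directly, or every symbol in it is nullable)
Nullable: {A, S}


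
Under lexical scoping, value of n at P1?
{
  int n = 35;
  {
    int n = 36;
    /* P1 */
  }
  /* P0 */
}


n declared in the same block as P1
n = 36


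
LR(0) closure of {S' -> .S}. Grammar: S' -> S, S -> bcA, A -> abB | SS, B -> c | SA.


Start: S' -> .S
For each item with dot before a nonterminal B, add B -> .γ for every B-production
Closure: [S' -> .S, S -> .bcA]


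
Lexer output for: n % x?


Scan left to right, longest-match per lexeme
Tokens: ID(n), OP(%), ID(x)


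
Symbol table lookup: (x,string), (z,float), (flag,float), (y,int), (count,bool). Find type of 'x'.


Lookup 'x' → type string


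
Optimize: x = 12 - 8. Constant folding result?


12 - 8 = 4 at compile time
Optimized: x = 4


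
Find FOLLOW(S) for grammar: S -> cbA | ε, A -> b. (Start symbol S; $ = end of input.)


$ ∈ FOLLOW(S). For each A -> αBβ: add FIRST(β)\{ε} to FOLLOW(B); if β nullable, add FOLLOW(A).
FOLLOW(S) = {$}


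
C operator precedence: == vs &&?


'==' is equality (level 6); '&&' is logical AND (level 2)
Higher level binds tighter
'==' has higher precedence than '&&'


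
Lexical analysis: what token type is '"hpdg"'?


Pattern: double-quoted sequence
Type: STRING_LITERAL


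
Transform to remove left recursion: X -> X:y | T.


Left-recursive alternatives: X:y; non-recursive: T
Introduce X': X -> TX', X' -> :yX' | ε


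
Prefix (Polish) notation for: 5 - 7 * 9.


'*' binds tighter: tree is (- 5 (* 7 9))
Prefix: - 5 * 7 9


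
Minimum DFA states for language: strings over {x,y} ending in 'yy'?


Track the longest suffix of input matching a prefix of 'yy': 3 classes (prefixes of length 0..2)
Minimal DFA: 3 states


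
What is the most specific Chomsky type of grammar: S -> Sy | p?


Left-linear: every RHS is a terminal or one nonterminal followed by a terminal
Classification: Type 3 (Regular)


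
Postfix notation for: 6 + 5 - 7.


Left to right (same or higher precedence on left)
Postfix: 6 5 + 7 -


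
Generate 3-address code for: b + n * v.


Break into single-operator statements:
t1 = n * v
t2 = b + t1


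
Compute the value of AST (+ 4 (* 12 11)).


Evaluate inner: (* 12 11) = 132
Evaluate root: (+ 4 132) = 136
Result: 136


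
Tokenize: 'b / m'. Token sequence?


Scan left to right, longest-match per lexeme
Tokens: ID(b), OP(/), ID(m)


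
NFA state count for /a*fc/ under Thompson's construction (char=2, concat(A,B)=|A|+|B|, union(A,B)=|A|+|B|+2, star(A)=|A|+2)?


Syntax tree has 3 char leaf(s), 0 union(s), 1 star(s)
chars contribute 3×2 = 6; each union adds +2; each star adds +2
Total: 6 + 0 + 2 = 8 states


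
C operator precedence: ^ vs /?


'/' is multiplicative (level 10); '^' is bitwise XOR (level 4)
Higher level binds tighter
'/' has higher precedence than '^'


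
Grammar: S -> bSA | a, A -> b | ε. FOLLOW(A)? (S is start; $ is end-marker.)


$ ∈ FOLLOW(S). For each A -> αBβ: add FIRST(β)\{ε} to FOLLOW(B); if β nullable, add FOLLOW(A).
FOLLOW(A) = {$, b}


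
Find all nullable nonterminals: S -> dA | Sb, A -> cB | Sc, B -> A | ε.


A nonterminal is nullable iff some alternative derives ε (directly, or every symbol in it is nullable)
Nullable: {B}


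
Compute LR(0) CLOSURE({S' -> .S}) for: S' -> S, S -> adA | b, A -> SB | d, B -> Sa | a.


Start: S' -> .S
For each item with dot before a nonterminal B, add B -> .γ for every B-production
Closure: [S' -> .S, S -> .adA, S -> .b]


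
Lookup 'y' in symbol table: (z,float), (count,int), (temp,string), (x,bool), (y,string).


Lookup 'y' → type string


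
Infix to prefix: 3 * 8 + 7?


left-to-right (same/higher precedence on left): tree is (+ (* 3 8) 7)
Prefix: + * 3 8 7


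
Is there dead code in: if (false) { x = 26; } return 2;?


condition is constant false, so the whole block is unreachable
Dead: 'if (false) { x = 26; }'


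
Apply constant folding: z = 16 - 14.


16 - 14 = 2 at compile time
Optimized: z = 2


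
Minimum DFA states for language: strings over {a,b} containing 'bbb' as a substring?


KMP-style automaton: 3 progress states + 1 absorbing accept = 4
Minimal DFA: 4 states


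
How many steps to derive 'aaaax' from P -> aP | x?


Derivation: P => aP => aaP => aaaP => aaaaP => aaaax
Steps: 5


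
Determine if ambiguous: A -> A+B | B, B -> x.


precedence layered via separate nonterminal B: deterministic
Unambiguous


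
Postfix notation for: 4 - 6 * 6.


* has higher precedence, evaluate 6*6 first
Postfix: 4 6 6 * -


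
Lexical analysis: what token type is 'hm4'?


Pattern: letter/underscore followed by alphanumerics, not a keyword
Type: IDENTIFIER


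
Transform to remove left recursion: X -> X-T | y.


Left-recursive alternatives: X-T; non-recursive: y
Introduce X': X -> yX', X' -> -TX' | ε


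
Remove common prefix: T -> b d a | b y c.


Common prefix: 'b'
Factored: T -> b T', T' -> d a | y c


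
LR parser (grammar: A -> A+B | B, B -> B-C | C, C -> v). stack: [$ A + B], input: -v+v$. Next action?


'-' can extend B; shift to build B -> B-C
Action: shift


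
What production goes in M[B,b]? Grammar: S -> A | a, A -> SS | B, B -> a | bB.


For [B, b]: 'b' ∈ FIRST(bB)
Entry: B -> bB


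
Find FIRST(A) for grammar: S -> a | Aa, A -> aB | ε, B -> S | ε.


Per alternative of A: FIRST(aB) = {a}; FIRST(ε) = {ε}
FIRST(A) = {a, ε}


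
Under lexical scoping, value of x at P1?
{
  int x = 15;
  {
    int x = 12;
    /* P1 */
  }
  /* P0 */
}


x declared in the same block as P1
x = 12


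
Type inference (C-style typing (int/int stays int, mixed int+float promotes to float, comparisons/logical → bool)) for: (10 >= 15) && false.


Operand types: bool && bool
Rule: logical operators take bool operands and yield bool
Result type: bool


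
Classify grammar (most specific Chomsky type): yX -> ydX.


LHS has context (more than one symbol) and |LHS| ≤ |RHS|
Classification: Type 1 (Context-Sensitive)


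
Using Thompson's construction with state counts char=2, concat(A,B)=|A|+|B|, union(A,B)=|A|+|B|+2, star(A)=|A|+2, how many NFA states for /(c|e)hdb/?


Syntax tree has 5 char leaf(s), 1 union(s), 0 star(s)
chars contribute 5×2 = 10; each union adds +2; each star adds +2
Total: 10 + 2 + 0 = 12 states


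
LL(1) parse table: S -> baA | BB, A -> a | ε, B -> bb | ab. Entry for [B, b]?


For [B, b]: 'b' ∈ FIRST(bb)
Entry: B -> bb


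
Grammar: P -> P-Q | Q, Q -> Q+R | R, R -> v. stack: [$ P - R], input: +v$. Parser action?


'R' (not preceded by Q+) is the handle for Q -> R
Action: reduce (Q -> R)


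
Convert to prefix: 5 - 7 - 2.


left-to-right (same/higher precedence on left): tree is (- (- 5 7) 2)
Prefix: - - 5 7 2


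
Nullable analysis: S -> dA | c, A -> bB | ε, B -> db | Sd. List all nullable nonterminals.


A nonterminal is nullable iff some alternative derives ε (directly, or every symbol in it is nullable)
Nullable: {A}


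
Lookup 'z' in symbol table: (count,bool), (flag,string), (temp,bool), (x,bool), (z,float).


Lookup 'z' → type float


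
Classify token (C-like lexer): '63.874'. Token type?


Pattern: digits with a decimal point
Type: FLOAT_LITERAL


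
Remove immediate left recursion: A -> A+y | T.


Left-recursive alternatives: A+y; non-recursive: T
Introduce A': A -> TA', A' -> +yA' | ε


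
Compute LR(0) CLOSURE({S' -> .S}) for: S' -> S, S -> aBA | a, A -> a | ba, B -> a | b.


Start: S' -> .S
For each item with dot before a nonterminal B, add B -> .γ for every B-production
Closure: [S' -> .S, S -> .aBA, S -> .a]


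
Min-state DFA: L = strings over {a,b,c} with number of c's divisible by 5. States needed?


Track (count of c) mod 5: states 0..4, accept at 0
Minimal DFA: 5 states


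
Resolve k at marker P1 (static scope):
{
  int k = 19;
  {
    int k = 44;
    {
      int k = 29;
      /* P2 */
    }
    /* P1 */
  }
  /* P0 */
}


k declared in the same block as P1
k = 44


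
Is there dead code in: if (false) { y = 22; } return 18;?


condition is constant false, so the whole block is unreachable
Dead: 'if (false) { y = 22; }'


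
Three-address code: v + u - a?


Break into single-operator statements:
t1 = v + u
t2 = t1 - a


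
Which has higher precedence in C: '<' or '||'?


'<' is relational (level 7); '||' is logical OR (level 1)
Higher level binds tighter
'<' has higher precedence than '||'


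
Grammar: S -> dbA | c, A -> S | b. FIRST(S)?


Per alternative of S: FIRST(dbA) = {d}; FIRST(c) = {c}
FIRST(S) = {c, d}


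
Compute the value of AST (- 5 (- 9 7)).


Evaluate inner: (- 9 7) = 2
Evaluate root: (- 5 2) = 3
Result: 3


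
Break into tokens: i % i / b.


Scan left to right, longest-match per lexeme
Tokens: ID(i), OP(%), ID(i), OP(/), ID(b)


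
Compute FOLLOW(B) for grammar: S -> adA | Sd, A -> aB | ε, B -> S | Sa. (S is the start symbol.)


$ ∈ FOLLOW(S). For each A -> αBβ: add FIRST(β)\{ε} to FOLLOW(B); if β nullable, add FOLLOW(A).
FOLLOW(B) = {$, a, d}


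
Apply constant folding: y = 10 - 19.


10 - 19 = -9 at compile time
Optimized: y = -9


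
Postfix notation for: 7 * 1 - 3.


Left to right (same or higher precedence on left)
Postfix: 7 1 * 3 -


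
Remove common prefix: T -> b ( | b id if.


Common prefix: 'b'
Factored: T -> b T', T' -> ( | id if


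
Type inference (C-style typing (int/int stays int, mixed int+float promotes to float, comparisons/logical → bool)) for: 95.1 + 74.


Operand types: float + int
Rule: mixed int/float promotes to float; int/int stays int
Result type: float


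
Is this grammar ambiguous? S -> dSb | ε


balanced d^n…b^n: each string has a unique parse
Unambiguous


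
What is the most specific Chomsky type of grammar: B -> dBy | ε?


Single nonterminal LHS, but d^n y^n is not regular
Classification: Type 2 (Context-Free)


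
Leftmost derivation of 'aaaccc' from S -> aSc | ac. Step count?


Derivation: S => aSc => aaScc => aaaccc
Steps: 3


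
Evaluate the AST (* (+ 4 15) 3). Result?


Evaluate inner: (+ 4 15) = 19
Evaluate root: (* 19 3) = 57
Result: 57


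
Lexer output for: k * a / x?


Scan left to right, longest-match per lexeme
Tokens: ID(k), OP(*), ID(a), OP(/), ID(x)
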